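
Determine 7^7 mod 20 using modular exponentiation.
By repeated squaring (mod 20): 7^{1}≡7, 7^{2}≡9, 7^{4}≡1. Then 7^{7} = 7^{4+2+1} ≡ 1 × 9 × 7 ≡ 3 (mod 20)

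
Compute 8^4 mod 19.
8^{4} = 4096 ≡ 11 mod 19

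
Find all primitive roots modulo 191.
There are φ(190) = 72 primitive roots mod 191: {19, 21, 22, 28, 29, 33, 35, 42, 44, 47, 53, 56, 57, 58, 61, 62, 63, 71, 73, 74, 76, 83, 87, 88, 89, 91, 93, 94, 95, 99, 101, 105, 106, 110, 111, 112, 113, 114, 116, 119, 123, 124, 126, 127, 131, 132, 137, 140, 141, 143, 145, 146, 148, 151, 157, 164, 165, 167, 168, 171, 173, 174, 175, 176, 178, 179, 181, 182, 183, 187, 188, 189}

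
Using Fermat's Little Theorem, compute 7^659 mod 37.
By Fermat: 7^{36} ≡ 1 (mod 37). 659 ≡ 11 (mod 36). So 7^{659} ≡ 7^{11} ≡ 12 (mod 37)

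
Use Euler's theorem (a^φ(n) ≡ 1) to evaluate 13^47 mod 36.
By Euler: 13^{12} ≡ 1 (mod 36) since gcd(13, 36) = 1. 47 = 3×12 + 11. So 13^{47} ≡ 13^{11} ≡ 25 (mod 36)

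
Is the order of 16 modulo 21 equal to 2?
Powers of 16 mod 21: 16^1≡16, 16^2≡4, 16^3≡1. 16^2≡4≢1, so ord ≠ 2. No, the actual order is 3.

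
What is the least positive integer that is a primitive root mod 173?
g = 2. For each prime q|172: 2^{86}≡172, 2^{4}≡16, none ≡ 1, so ord_173(2) = 172 and 2 is a primitive root.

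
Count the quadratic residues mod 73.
The squaring map on Z_73* is 2-to-1, so there are (72)/2 = 36 QRs.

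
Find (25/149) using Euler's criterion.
(25/149) = 25^{74} mod 149 = 1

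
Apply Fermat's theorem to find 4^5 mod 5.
By Fermat: 4^{4} ≡ 1 mod 5. So 4^{5} = 4^{4} · 4^{1} ≡ 4^{1} ≡ 4 mod 5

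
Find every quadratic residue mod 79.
Squares in Z_79*: {1, 2, 4, 5, 8, 9, 10, 11, 13, 16, 18, 19, 20, 21, 22, 23, 25, 26, 31, 32, 36, 38, 40, 42, 44, 45, 46, 49, 50, 51, 52, 55, 62, 64, 65, 67, 72, 73, 76}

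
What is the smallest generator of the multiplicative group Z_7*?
g = 3. For each prime q|6: 3^{3}≡6, 3^{2}≡2, none ≡ 1, so ord_7(3) = 6 and 3 is a primitive root.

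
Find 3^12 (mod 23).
By repeated squaring (mod 23): 3^{1}≡3, 3^{2}≡9, 3^{4}≡12, 3^{8}≡6. Then 3^{12} = 3^{8+4} ≡ 6 × 12 ≡ 3 (mod 23)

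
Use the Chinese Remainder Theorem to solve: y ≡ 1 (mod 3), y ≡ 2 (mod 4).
M = 3 × 4 = 12. M₁ = 4, y₁ ≡ 1 (mod 3). M₂ = 3, y₂ ≡ 3 (mod 4). y = 1×4×1 + 2×3×3 ≡ 10 (mod 12)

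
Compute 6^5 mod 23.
By repeated squaring (mod 23): 6^{1}≡6, 6^{2}≡13, 6^{4}≡8. Then 6^{5} = 6^{4+1} ≡ 8 × 6 ≡ 2 (mod 23)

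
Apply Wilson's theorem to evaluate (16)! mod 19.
(18)! = (16)! × (17) × (18) ≡ -1 (mod 19). So (16)! ≡ -1 × [(18)(17)]^(-1) ≡ 9 (mod 19)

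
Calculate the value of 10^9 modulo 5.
By repeated squaring mod 5: 10^{1}≡0, 10^{2}≡0, 10^{4}≡0, 10^{8}≡0. Then 10^{9} = 10^{8+1} ≡ 0 × 0 ≡ 0 mod 5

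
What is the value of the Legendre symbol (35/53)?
(35/53) = 35^{26} mod 53 = -1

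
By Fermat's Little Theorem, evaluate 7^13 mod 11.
By Fermat: 7^{10} ≡ 1 mod 11. So 7^{13} = 7^{10} · 7^{3} ≡ 7^{3} ≡ 2 mod 11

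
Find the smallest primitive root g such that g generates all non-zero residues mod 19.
g = 2. For each prime q|18: 2^{9}≡18, 2^{6}≡7, none ≡ 1, so ord_19(2) = 18 and 2 is a primitive root.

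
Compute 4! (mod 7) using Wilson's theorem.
(6)! = (4)! × (5) × (6) ≡ -1 (mod 7). So (4)! ≡ -1 × [(6)(5)]^(-1) ≡ 3 (mod 7)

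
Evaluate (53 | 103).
(53/103) = 53^{51} mod 103 = -1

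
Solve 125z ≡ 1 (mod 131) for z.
Since 131 is prime, by Fermat 125^(-1) ≡ 125^{129} ≡ 109 (mod 131). Verify: 125 × 109 = 13625 ≡ 1 (mod 131)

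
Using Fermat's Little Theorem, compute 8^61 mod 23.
By Fermat: 8^{22} ≡ 1 (mod 23). 61 = 2×22 + 17. So 8^{61} ≡ 8^{17} ≡ 13 (mod 23)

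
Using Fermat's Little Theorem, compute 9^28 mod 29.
By Fermat's Little Theorem, 9^{28} ≡ 1 (mod 29) since 29 is prime and gcd(9, 29) = 1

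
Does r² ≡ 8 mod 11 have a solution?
By Euler's criterion: 8^{5} ≡ 10 mod 11. Since this equals -1 (≡ 10), 8 is not a QR.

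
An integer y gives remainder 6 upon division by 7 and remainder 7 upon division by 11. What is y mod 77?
M = 7 × 11 = 77. M₁ = 11, y₁ ≡ 2 mod 7. M₂ = 7, y₂ ≡ 8 mod 11. y = 6×11×2 + 7×7×8 ≡ 62 mod 77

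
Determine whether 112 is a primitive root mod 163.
ord_163(112) divides 162. For each prime q|162: 112^{81}≡162, 112^{54}≡58, none ≡ 1. So 112 has order 162 and is a primitive root mod 163.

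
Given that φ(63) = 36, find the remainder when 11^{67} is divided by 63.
By Euler: 11^{36} ≡ 1 (mod 63) since gcd(11, 63) = 1. 67 = 1×36 + 31. So 11^{67} ≡ 11^{31} ≡ 11 (mod 63)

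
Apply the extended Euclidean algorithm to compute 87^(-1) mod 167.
Extended GCD: 87(48) + 167(-25) = 1. So 87^(-1) ≡ 48 (mod 167). Verify: 87 × 48 = 4176 ≡ 1 (mod 167)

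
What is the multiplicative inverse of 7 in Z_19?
Since 19 is prime, by Fermat 7^(-1) ≡ 7^{17} ≡ 11 (mod 19). Verify: 7 × 11 = 77 ≡ 1 (mod 19)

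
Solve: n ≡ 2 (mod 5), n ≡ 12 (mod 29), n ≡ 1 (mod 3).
M = 5 × 29 × 3 = 435. M₁ = 87, y₁ ≡ 3 (mod 5). M₂ = 15, y₂ ≡ 2 (mod 29). M₃ = 145, y₃ ≡ 1 (mod 3). n = 2×87×3 + 12×15×2 + 1×145×1 ≡ 157 (mod 435)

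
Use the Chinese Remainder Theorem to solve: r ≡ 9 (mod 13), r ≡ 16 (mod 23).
M = 13 × 23 = 299. M₁ = 23, y₁ ≡ 4 (mod 13). M₂ = 13, y₂ ≡ 16 (mod 23). r = 9×23×4 + 16×13×16 ≡ 269 (mod 299)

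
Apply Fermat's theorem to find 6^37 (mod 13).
By Fermat: 6^{12} ≡ 1 (mod 13). 37 = 3×12 + 1. So 6^{37} ≡ 6^{1} ≡ 6 (mod 13)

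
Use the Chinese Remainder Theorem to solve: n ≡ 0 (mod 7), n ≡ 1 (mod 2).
M = 7 × 2 = 14. M₁ = 2, y₁ ≡ 4 (mod 7). M₂ = 7, y₂ ≡ 1 (mod 2). n = 0×2×4 + 1×7×1 ≡ 7 (mod 14)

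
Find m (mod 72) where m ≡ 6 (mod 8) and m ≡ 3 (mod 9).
M = 8 × 9 = 72. M₁ = 9, y₁ ≡ 1 (mod 8). M₂ = 8, y₂ ≡ 8 (mod 9). m = 6×9×1 + 3×8×8 ≡ 30 (mod 72)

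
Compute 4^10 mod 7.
Using Fermat: 4^{6} ≡ 1 (mod 7). 10 ≡ 4 (mod 6). So 4^{10} ≡ 4^{4} ≡ 4 (mod 7)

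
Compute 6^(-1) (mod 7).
Since 7 is prime, by Fermat 6^(-1) ≡ 6^{5} ≡ 6 (mod 7). Verify: 6 × 6 = 36 ≡ 1 (mod 7)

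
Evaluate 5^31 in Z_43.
By repeated squaring mod 43: 5^{1}≡5, 5^{2}≡25, 5^{4}≡23, 5^{8}≡13, 5^{16}≡40. Then 5^{31} = 5^{16+8+4+2+1} ≡ 40 × 13 × 23 × 25 × 5 ≡ 19 mod 43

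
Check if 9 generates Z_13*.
9^{3} ≡ 1 mod 13 and 3 < 12, so ord_13(9) = 3 ≠ 12 and 9 is not a primitive root.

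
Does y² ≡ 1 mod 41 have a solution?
By Euler's criterion: 1^{20} ≡ 1 mod 41. Since this equals 1, 1 is a QR.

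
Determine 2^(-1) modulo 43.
Since 43 is prime, by Fermat 2^(-1) ≡ 2^{41} ≡ 22 (mod 43). Verify: 2 × 22 = 44 ≡ 1 (mod 43)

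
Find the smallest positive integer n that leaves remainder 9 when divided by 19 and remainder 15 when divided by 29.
M = 19 × 29 = 551. M₁ = 29, y₁ ≡ 2 mod 19. M₂ = 19, y₂ ≡ 26 mod 29. n = 9×29×2 + 15×19×26 ≡ 218 mod 551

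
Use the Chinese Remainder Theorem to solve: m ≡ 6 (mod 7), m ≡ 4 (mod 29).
M = 7 × 29 = 203. M₁ = 29, y₁ ≡ 1 (mod 7). M₂ = 7, y₂ ≡ 25 (mod 29). m = 6×29×1 + 4×7×25 ≡ 62 (mod 203)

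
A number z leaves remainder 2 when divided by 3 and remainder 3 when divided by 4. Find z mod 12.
M = 3 × 4 = 12. M₁ = 4, y₁ ≡ 1 mod 3. M₂ = 3, y₂ ≡ 3 mod 4. z = 2×4×1 + 3×3×3 ≡ 11 mod 12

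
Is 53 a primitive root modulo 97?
53^{48} ≡ 1 mod 97 and 48 < 96, so ord_97(53) = 48 ≠ 96 and 53 is not a primitive root.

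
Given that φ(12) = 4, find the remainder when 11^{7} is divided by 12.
By Euler: 11^{4} ≡ 1 mod 12 since gcd(11, 12) = 1. 7 = 1×4 + 3. So 11^{7} ≡ 11^{3} ≡ 11 mod 12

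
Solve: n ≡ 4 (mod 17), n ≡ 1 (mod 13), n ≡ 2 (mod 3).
M = 17 × 13 × 3 = 663. M₁ = 39, y₁ ≡ 7 (mod 17). M₂ = 51, y₂ ≡ 12 (mod 13). M₃ = 221, y₃ ≡ 2 (mod 3). n = 4×39×7 + 1×51×12 + 2×221×2 ≡ 599 (mod 663)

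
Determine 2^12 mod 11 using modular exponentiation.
Using Fermat: 2^{10} ≡ 1 (mod 11). 12 ≡ 2 (mod 10). So 2^{12} ≡ 2^{2} ≡ 4 (mod 11)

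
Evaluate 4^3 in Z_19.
4^{3} = 64 ≡ 7 mod 19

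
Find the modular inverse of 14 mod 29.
Since 29 is prime, by Fermat 14^(-1) ≡ 14^{27} ≡ 27 mod 29. Verify: 14 × 27 = 378 ≡ 1 mod 29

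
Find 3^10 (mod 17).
By repeated squaring (mod 17): 3^{1}≡3, 3^{2}≡9, 3^{4}≡13, 3^{8}≡16. Then 3^{10} = 3^{8+2} ≡ 16 × 9 ≡ 8 (mod 17)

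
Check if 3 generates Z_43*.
ord_43(3) divides 42. For each prime q|42: 3^{21}≡42, 3^{14}≡36, 3^{6}≡41, none ≡ 1. So 3 has order 42 and is a primitive root mod 43.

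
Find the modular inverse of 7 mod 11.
Since 11 is prime, by Fermat 7^(-1) ≡ 7^{9} ≡ 8 mod 11. Verify: 7 × 8 = 56 ≡ 1 mod 11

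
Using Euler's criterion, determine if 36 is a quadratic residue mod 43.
By Euler's criterion: 36^{21} ≡ 1 mod 43. Since this equals 1, 36 is a QR.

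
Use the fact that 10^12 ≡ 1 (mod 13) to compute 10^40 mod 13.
By Fermat: 10^{12} ≡ 1 (mod 13). 40 = 3×12 + 4. So 10^{40} ≡ 10^{4} ≡ 3 (mod 13)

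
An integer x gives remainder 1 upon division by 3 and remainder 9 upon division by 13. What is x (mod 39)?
M = 3 × 13 = 39. M₁ = 13, y₁ ≡ 1 (mod 3). M₂ = 3, y₂ ≡ 9 (mod 13). x = 1×13×1 + 9×3×9 ≡ 22 (mod 39)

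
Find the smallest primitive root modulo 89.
g = 3. For each prime q|88: 3^{44}≡88, 3^{8}≡64, none ≡ 1, so ord_89(3) = 88 and 3 is a primitive root.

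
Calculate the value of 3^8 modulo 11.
By repeated squaring mod 11: 3^{1}≡3, 3^{2}≡9, 3^{4}≡4, 3^{8}≡5. So 3^{8} ≡ 5 mod 11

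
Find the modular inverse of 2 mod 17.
Since 17 is prime, by Fermat 2^(-1) ≡ 2^{15} ≡ 9 mod 17. Verify: 2 × 9 = 18 ≡ 1 mod 17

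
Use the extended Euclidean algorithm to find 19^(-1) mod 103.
Extended GCD: 19(38) + 103(-7) = 1. So 19^(-1) ≡ 38 (mod 103). Verify: 19 × 38 = 722 ≡ 1 (mod 103)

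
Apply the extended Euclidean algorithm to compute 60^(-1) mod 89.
Extended GCD: 60(-43) + 89(29) = 1. So 60^(-1) ≡ -43 ≡ 46 (mod 89). Verify: 60 × 46 = 2760 ≡ 1 (mod 89)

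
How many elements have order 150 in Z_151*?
There are φ(151-1) = φ(150) = 40 primitive roots modulo 151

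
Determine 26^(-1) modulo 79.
Since 79 is prime, by Fermat 26^(-1) ≡ 26^{77} ≡ 76 mod 79. Verify: 26 × 76 = 1976 ≡ 1 mod 79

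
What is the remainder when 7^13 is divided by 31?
By repeated squaring (mod 31): 7^{1}≡7, 7^{2}≡18, 7^{4}≡14, 7^{8}≡10. Then 7^{13} = 7^{8+4+1} ≡ 10 × 14 × 7 ≡ 19 (mod 31)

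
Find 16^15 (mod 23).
By repeated squaring (mod 23): 16^{1}≡16, 16^{2}≡3, 16^{4}≡9, 16^{8}≡12. Then 16^{15} = 16^{8+4+2+1} ≡ 12 × 9 × 3 × 16 ≡ 9 (mod 23)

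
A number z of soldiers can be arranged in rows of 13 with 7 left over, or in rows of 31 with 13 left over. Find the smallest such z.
M = 13 × 31 = 403. M₁ = 31, y₁ ≡ 8 mod 13. M₂ = 13, y₂ ≡ 12 mod 31. z = 7×31×8 + 13×13×12 ≡ 137 mod 403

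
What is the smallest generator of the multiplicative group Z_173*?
g = 2. For each prime q|172: 2^{86}≡172, 2^{4}≡16, none ≡ 1, so ord_173(2) = 172 and 2 is a primitive root.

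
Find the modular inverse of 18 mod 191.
Since 191 is prime, by Fermat 18^(-1) ≡ 18^{189} ≡ 138 (mod 191). Verify: 18 × 138 = 2484 ≡ 1 (mod 191)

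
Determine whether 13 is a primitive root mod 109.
ord_109(13) divides 108. For each prime q|108: 13^{54}≡108, 13^{36}≡63, none ≡ 1. So 13 has order 108 and is a primitive root mod 109.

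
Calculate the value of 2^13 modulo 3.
Using Fermat: 2^{2} ≡ 1 (mod 3). 13 ≡ 1 (mod 2). So 2^{13} ≡ 2^{1} ≡ 2 (mod 3)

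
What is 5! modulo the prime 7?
(6)! = (5)! × (6) ≡ -1 (mod 7). So (5)! ≡ -1 × (6)^(-1) ≡ (-1)×(-1) = 1 (mod 7)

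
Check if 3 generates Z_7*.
ord_7(3) divides 6. For each prime q|6: 3^{3}≡6, 3^{2}≡2, none ≡ 1. So 3 has order 6 and is a primitive root mod 7.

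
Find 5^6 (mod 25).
By repeated squaring (mod 25): 5^{1}≡5, 5^{2}≡0, 5^{4}≡0. Then 5^{6} = 5^{4+2} ≡ 0 × 0 ≡ 0 (mod 25)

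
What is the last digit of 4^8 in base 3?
Using Fermat: 4^{2} ≡ 1 mod 3. 8 ≡ 0 mod 2. So 4^{8} ≡ 4^{0} ≡ 1 mod 3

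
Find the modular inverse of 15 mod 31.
Since 31 is prime, by Fermat 15^(-1) ≡ 15^{29} ≡ 29 mod 31. Verify: 15 × 29 = 435 ≡ 1 mod 31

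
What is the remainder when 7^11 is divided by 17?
By repeated squaring mod 17: 7^{1}≡7, 7^{2}≡15, 7^{4}≡4, 7^{8}≡16. Then 7^{11} = 7^{8+2+1} ≡ 16 × 15 × 7 ≡ 14 mod 17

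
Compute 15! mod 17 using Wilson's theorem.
(16)! = (15)! × (16) ≡ -1 mod 17. So (15)! ≡ -1 × (16)^(-1) ≡ (-1)×(-1) = 1 mod 17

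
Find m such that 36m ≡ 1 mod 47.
Since 47 is prime, by Fermat 36^(-1) ≡ 36^{45} ≡ 17 mod 47. Verify: 36 × 17 = 612 ≡ 1 mod 47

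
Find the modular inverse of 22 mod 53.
Since 53 is prime, by Fermat 22^(-1) ≡ 22^{51} ≡ 41 (mod 53). Verify: 22 × 41 = 902 ≡ 1 (mod 53)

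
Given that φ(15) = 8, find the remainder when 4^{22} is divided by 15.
By Euler: 4^{8} ≡ 1 (mod 15) since gcd(4, 15) = 1. 22 = 2×8 + 6. So 4^{22} ≡ 4^{6} ≡ 1 (mod 15)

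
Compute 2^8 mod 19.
By repeated squaring mod 19: 2^{1}≡2, 2^{2}≡4, 2^{4}≡16, 2^{8}≡9. So 2^{8} ≡ 9 mod 19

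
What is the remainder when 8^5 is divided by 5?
Using Fermat: 8^{4} ≡ 1 mod 5. 5 ≡ 1 mod 4. So 8^{5} ≡ 8^{1} ≡ 3 mod 5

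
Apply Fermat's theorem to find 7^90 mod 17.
By Fermat: 7^{16} ≡ 1 mod 17. 90 = 5×16 + 10. So 7^{90} ≡ 7^{10} ≡ 2 mod 17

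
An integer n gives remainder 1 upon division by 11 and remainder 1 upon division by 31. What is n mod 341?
M = 11 × 31 = 341. M₁ = 31, y₁ ≡ 5 mod 11. M₂ = 11, y₂ ≡ 17 mod 31. n = 1×31×5 + 1×11×17 ≡ 1 mod 341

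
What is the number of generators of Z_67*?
Number of primitive roots mod 67 = φ(p-1) = φ(66) = 20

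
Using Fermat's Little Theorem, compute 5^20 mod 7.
By Fermat: 5^{6} ≡ 1 (mod 7). 20 = 3×6 + 2. So 5^{20} ≡ 5^{2} ≡ 4 (mod 7)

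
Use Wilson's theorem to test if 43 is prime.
(42)! mod 43 = 42. Since 42 ≡ -1 mod 43, 43 is prime.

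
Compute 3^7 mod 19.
By repeated squaring (mod 19): 3^{1}≡3, 3^{2}≡9, 3^{4}≡5. Then 3^{7} = 3^{4+2+1} ≡ 5 × 9 × 3 ≡ 2 (mod 19)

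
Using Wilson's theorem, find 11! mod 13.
(12)! = (11)! × (12) ≡ -1 mod 13. So (11)! ≡ -1 × (12)^(-1) ≡ (-1)×(-1) = 1 mod 13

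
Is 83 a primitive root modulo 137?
ord_137(83) divides 136. For each prime q|136: 83^{68}≡136, 83^{8}≡59, none ≡ 1. So 83 has order 136 and is a primitive root mod 137.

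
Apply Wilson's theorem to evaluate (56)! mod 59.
(58)! = (56)! × (57) × (58) ≡ -1 (mod 59). So (56)! ≡ -1 × [(58)(57)]^(-1) ≡ 29 (mod 59)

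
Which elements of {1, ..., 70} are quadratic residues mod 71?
QRs mod 71: {1, 2, 3, 4, 5, 6, 8, 9, 10, 12, 15, 16, 18, 19, 20, 24, 25, 27, 29, 30, 32, 36, 37, 38, 40, 43, 45, 48, 49, 50, 54, 57, 58, 60, 64}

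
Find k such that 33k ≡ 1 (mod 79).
Since 79 is prime, by Fermat 33^(-1) ≡ 33^{77} ≡ 12 (mod 79). Verify: 33 × 12 = 396 ≡ 1 (mod 79)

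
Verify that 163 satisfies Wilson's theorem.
(162)! mod 163 = 162. Since this equals -1 mod 163, Wilson confirms 163 is prime.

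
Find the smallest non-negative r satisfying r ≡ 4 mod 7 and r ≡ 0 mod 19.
M = 7 × 19 = 133. M₁ = 19, y₁ ≡ 3 mod 7. M₂ = 7, y₂ ≡ 11 mod 19. r = 4×19×3 + 0×7×11 ≡ 95 mod 133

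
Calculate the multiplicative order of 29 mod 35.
Powers of 29 mod 35: 29^1≡29, 29^2≡1. Order = 2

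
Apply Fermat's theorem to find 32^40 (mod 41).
By Fermat's Little Theorem, 32^{40} ≡ 1 (mod 41) since 41 is prime and gcd(32, 41) = 1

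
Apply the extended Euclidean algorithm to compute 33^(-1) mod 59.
Extended GCD: 33(-25) + 59(14) = 1. So 33^(-1) ≡ -25 ≡ 34 (mod 59). Verify: 33 × 34 = 1122 ≡ 1 (mod 59)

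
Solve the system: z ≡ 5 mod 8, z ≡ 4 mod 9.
M = 8 × 9 = 72. M₁ = 9, y₁ ≡ 1 mod 8. M₂ = 8, y₂ ≡ 8 mod 9. z = 5×9×1 + 4×8×8 ≡ 13 mod 72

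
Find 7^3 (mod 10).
7^{3} = 343 ≡ 3 (mod 10)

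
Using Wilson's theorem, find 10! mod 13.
(12)! = (10)! × (11) × (12) ≡ -1 mod 13. So (10)! ≡ -1 × [(12)(11)]^(-1) ≡ 6 mod 13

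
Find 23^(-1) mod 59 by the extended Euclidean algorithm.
Extended GCD: 23(18) + 59(-7) = 1. So 23^(-1) ≡ 18 mod 59. Verify: 23 × 18 = 414 ≡ 1 mod 59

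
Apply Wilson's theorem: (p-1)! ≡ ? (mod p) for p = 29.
By Wilson's theorem, (28)! ≡ -1 ≡ 28 mod 29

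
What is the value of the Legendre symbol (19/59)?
(19/59) = 19^{29} mod 59 = 1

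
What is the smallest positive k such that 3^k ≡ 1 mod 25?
Powers of 3 mod 25: 3^1≡3, 3^2≡9, 3^3≡2, 3^4≡6, 3^5≡18, 3^6≡4, 3^7≡12, 3^8≡11, 3^9≡8, 3^10≡24, 3^11≡22, 3^12≡16, 3^13≡23, 3^14≡19, 3^15≡7, 3^16≡21, 3^17≡13, 3^18≡14, 3^19≡17, 3^20≡1. Order = 20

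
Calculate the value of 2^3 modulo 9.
2^{3} = 8 ≡ 8 (mod 9)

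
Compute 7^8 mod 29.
By repeated squaring mod 29: 7^{1}≡7, 7^{2}≡20, 7^{4}≡23, 7^{8}≡7. So 7^{8} ≡ 7 mod 29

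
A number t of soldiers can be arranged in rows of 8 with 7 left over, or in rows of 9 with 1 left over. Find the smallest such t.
M = 8 × 9 = 72. M₁ = 9, y₁ ≡ 1 (mod 8). M₂ = 8, y₂ ≡ 8 (mod 9). t = 7×9×1 + 1×8×8 ≡ 55 (mod 72)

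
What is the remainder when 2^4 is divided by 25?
2^{4} = 16 ≡ 16 mod 25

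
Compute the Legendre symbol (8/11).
(8/11) = 8^{5} mod 11 = -1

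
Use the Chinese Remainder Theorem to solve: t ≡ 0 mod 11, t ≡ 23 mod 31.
M = 11 × 31 = 341. M₁ = 31, y₁ ≡ 5 mod 11. M₂ = 11, y₂ ≡ 17 mod 31. t = 0×31×5 + 23×11×17 ≡ 209 mod 341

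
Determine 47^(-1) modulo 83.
Since 83 is prime, by Fermat 47^(-1) ≡ 47^{81} ≡ 53 mod 83. Verify: 47 × 53 = 2491 ≡ 1 mod 83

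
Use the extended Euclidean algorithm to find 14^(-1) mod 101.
Extended GCD: 14(-36) + 101(5) = 1. So 14^(-1) ≡ -36 ≡ 65 mod 101. Verify: 14 × 65 = 910 ≡ 1 mod 101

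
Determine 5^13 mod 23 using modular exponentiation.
By repeated squaring mod 23: 5^{1}≡5, 5^{2}≡2, 5^{4}≡4, 5^{8}≡16. Then 5^{13} = 5^{8+4+1} ≡ 16 × 4 × 5 ≡ 21 mod 23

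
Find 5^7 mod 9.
By repeated squaring mod 9: 5^{1}≡5, 5^{2}≡7, 5^{4}≡4. Then 5^{7} = 5^{4+2+1} ≡ 4 × 7 × 5 ≡ 5 mod 9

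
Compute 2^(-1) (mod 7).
Since 7 is prime, by Fermat 2^(-1) ≡ 2^{5} ≡ 4 (mod 7). Verify: 2 × 4 = 8 ≡ 1 (mod 7)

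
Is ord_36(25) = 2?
Powers of 25 mod 36: 25^1≡25, 25^2≡13, 25^3≡1. 25^2≡13≢1, so ord ≠ 2. No, the actual order is 3.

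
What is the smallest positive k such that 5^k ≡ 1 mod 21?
Powers of 5 mod 21: 5^1≡5, 5^2≡4, 5^3≡20, 5^4≡16, 5^5≡17, 5^6≡1. ord_21(5) = 6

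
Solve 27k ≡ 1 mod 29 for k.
Since 29 is prime, by Fermat 27^(-1) ≡ 27^{27} ≡ 14 mod 29. Verify: 27 × 14 = 378 ≡ 1 mod 29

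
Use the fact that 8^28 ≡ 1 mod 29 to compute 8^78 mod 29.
By Fermat: 8^{28} ≡ 1 mod 29. 78 = 2×28 + 22. So 8^{78} ≡ 8^{22} ≡ 9 mod 29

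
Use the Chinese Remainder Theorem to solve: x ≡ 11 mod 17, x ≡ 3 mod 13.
M = 17 × 13 = 221. M₁ = 13, y₁ ≡ 4 mod 17. M₂ = 17, y₂ ≡ 10 mod 13. x = 11×13×4 + 3×17×10 ≡ 198 mod 221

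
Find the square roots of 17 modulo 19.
The square roots of 17 mod 19 are 6 and 13. Verify: 6² = 36 ≡ 17 (mod 19)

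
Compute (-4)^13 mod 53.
By repeated squaring mod 53: (-4)^{1}≡49, (-4)^{2}≡16, (-4)^{4}≡44, (-4)^{8}≡28. Then (-4)^{13} = (-4)^{8+4+1} ≡ 28 × 44 × 49 ≡ 1 mod 53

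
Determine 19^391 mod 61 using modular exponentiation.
Using Fermat: 19^{60} ≡ 1 (mod 61). 391 ≡ 31 (mod 60). So 19^{391} ≡ 19^{31} ≡ 19 (mod 61)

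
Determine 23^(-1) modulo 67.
Since 67 is prime, by Fermat 23^(-1) ≡ 23^{65} ≡ 35 mod 67. Verify: 23 × 35 = 805 ≡ 1 mod 67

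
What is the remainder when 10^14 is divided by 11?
Using Fermat: 10^{10} ≡ 1 mod 11. 14 ≡ 4 mod 10. So 10^{14} ≡ 10^{4} ≡ 1 mod 11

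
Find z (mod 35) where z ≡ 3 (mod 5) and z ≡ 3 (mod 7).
M = 5 × 7 = 35. M₁ = 7, y₁ ≡ 3 (mod 5). M₂ = 5, y₂ ≡ 3 (mod 7). z = 3×7×3 + 3×5×3 ≡ 3 (mod 35)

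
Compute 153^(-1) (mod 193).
Since 193 is prime, by Fermat 153^(-1) ≡ 153^{191} ≡ 82 (mod 193). Verify: 153 × 82 = 12546 ≡ 1 (mod 193)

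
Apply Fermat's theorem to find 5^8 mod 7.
By Fermat: 5^{6} ≡ 1 mod 7. So 5^{8} = 5^{6} · 5^{2} ≡ 5^{2} ≡ 4 mod 7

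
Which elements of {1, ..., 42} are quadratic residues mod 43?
QRs mod 43: {1, 4, 6, 9, 10, 11, 13, 14, 15, 16, 17, 21, 23, 24, 25, 31, 35, 36, 38, 40, 41}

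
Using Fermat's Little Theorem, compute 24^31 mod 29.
By Fermat: 24^{28} ≡ 1 (mod 29). So 24^{31} = 24^{28} · 24^{3} ≡ 24^{3} ≡ 20 (mod 29)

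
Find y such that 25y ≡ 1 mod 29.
Since 29 is prime, by Fermat 25^(-1) ≡ 25^{27} ≡ 7 mod 29. Verify: 25 × 7 = 175 ≡ 1 mod 29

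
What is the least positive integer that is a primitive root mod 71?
g = 7. For each prime q|70: 7^{35}≡70, 7^{14}≡54, 7^{10}≡45, none ≡ 1, so ord_71(7) = 70 and 7 is a primitive root.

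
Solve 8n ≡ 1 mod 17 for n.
Since 17 is prime, by Fermat 8^(-1) ≡ 8^{15} ≡ 15 mod 17. Verify: 8 × 15 = 120 ≡ 1 mod 17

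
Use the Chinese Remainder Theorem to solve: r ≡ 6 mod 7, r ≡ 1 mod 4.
M = 7 × 4 = 28. M₁ = 4, y₁ ≡ 2 mod 7. M₂ = 7, y₂ ≡ 3 mod 4. r = 6×4×2 + 1×7×3 ≡ 13 mod 28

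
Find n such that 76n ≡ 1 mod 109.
Since 109 is prime, by Fermat 76^(-1) ≡ 76^{107} ≡ 33 mod 109. Verify: 76 × 33 = 2508 ≡ 1 mod 109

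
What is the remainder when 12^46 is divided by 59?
By repeated squaring (mod 59): 12^{1}≡12, 12^{2}≡26, 12^{4}≡27, 12^{8}≡21, 12^{16}≡28, 12^{32}≡17. Then 12^{46} = 12^{32+8+4+2} ≡ 17 × 21 × 27 × 26 ≡ 41 (mod 59)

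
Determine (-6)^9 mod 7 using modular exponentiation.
Using Fermat: (-6)^{6} ≡ 1 mod 7. 9 ≡ 3 mod 6. So (-6)^{9} ≡ (-6)^{3} ≡ 1 mod 7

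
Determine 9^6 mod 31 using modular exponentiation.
By repeated squaring mod 31: 9^{1}≡9, 9^{2}≡19, 9^{4}≡20. Then 9^{6} = 9^{4+2} ≡ 20 × 19 ≡ 8 mod 31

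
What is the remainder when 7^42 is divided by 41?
Using Fermat: 7^{40} ≡ 1 mod 41. 42 ≡ 2 mod 40. So 7^{42} ≡ 7^{2} ≡ 8 mod 41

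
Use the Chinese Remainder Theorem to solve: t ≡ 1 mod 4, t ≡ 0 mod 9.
M = 4 × 9 = 36. M₁ = 9, y₁ ≡ 1 mod 4. M₂ = 4, y₂ ≡ 7 mod 9. t = 1×9×1 + 0×4×7 ≡ 9 mod 36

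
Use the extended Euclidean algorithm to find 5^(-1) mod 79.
Extended GCD: 5(16) + 79(-1) = 1. So 5^(-1) ≡ 16 (mod 79). Verify: 5 × 16 = 80 ≡ 1 (mod 79)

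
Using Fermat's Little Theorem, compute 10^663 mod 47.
By Fermat: 10^{46} ≡ 1 mod 47. 663 ≡ 19 mod 46. So 10^{663} ≡ 10^{19} ≡ 30 mod 47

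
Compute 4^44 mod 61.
By repeated squaring mod 61: 4^{1}≡4, 4^{2}≡16, 4^{4}≡12, 4^{8}≡22, 4^{16}≡57, 4^{32}≡16. Then 4^{44} = 4^{32+8+4} ≡ 16 × 22 × 12 ≡ 15 mod 61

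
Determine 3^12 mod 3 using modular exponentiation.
By repeated squaring mod 3: 3^{1}≡0, 3^{2}≡0, 3^{4}≡0, 3^{8}≡0. Then 3^{12} = 3^{8+4} ≡ 0 × 0 ≡ 0 mod 3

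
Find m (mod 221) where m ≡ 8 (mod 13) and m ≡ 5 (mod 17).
M = 13 × 17 = 221. M₁ = 17, y₁ ≡ 10 (mod 13). M₂ = 13, y₂ ≡ 4 (mod 17). m = 8×17×10 + 5×13×4 ≡ 73 (mod 221)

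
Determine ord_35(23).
Powers of 23 mod 35: 23^1≡23, 23^2≡4, 23^3≡22, 23^4≡16, 23^5≡18, 23^6≡29, 23^7≡2, 23^8≡11, 23^9≡8, 23^10≡9, 23^11≡32, 23^12≡1. ord_35(23) = 12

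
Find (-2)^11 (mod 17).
By repeated squaring (mod 17): (-2)^{1}≡15, (-2)^{2}≡4, (-2)^{4}≡16, (-2)^{8}≡1. Then (-2)^{11} = (-2)^{8+2+1} ≡ 1 × 4 × 15 ≡ 9 (mod 17)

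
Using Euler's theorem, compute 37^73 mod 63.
By Euler: 37^{36} ≡ 1 (mod 63) since gcd(37, 63) = 1. 73 = 2×36 + 1. So 37^{73} ≡ 37^{1} ≡ 37 (mod 63)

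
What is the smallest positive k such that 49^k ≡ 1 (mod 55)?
Powers of 49 mod 55: 49^1≡49, 49^2≡36, 49^3≡4, 49^4≡31, 49^5≡34, 49^6≡16, 49^7≡14, 49^8≡26, 49^9≡9, 49^10≡1. ord_55(49) = 10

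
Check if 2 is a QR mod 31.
By Euler's criterion: 2^{15} ≡ 1 mod 31. Since this equals 1, 2 is a QR.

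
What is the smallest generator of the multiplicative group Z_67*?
g = 2. For each prime q|66: 2^{33}≡66, 2^{22}≡37, 2^{6}≡64, none ≡ 1, so ord_67(2) = 66 and 2 is a primitive root.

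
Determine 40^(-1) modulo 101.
Since 101 is prime, by Fermat 40^(-1) ≡ 40^{99} ≡ 48 (mod 101). Verify: 40 × 48 = 1920 ≡ 1 (mod 101)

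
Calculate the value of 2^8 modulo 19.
By repeated squaring mod 19: 2^{1}≡2, 2^{2}≡4, 2^{4}≡16, 2^{8}≡9. So 2^{8} ≡ 9 mod 19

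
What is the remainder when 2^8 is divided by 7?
Using Fermat: 2^{6} ≡ 1 mod 7. 8 ≡ 2 mod 6. So 2^{8} ≡ 2^{2} ≡ 4 mod 7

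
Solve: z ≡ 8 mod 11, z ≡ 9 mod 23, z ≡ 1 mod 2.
M = 11 × 23 × 2 = 506. M₁ = 46, y₁ ≡ 6 mod 11. M₂ = 22, y₂ ≡ 22 mod 23. M₃ = 253, y₃ ≡ 1 mod 2. z = 8×46×6 + 9×22×22 + 1×253×1 ≡ 239 mod 506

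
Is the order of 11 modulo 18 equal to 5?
Powers of 11 mod 18: 11^1≡11, 11^2≡13, 11^3≡17, 11^4≡7, 11^5≡5, 11^6≡1. 11^5≡5≢1, so ord ≠ 5. No, the actual order is 6.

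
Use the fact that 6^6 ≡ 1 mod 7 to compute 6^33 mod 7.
By Fermat: 6^{6} ≡ 1 mod 7. 33 = 5×6 + 3. So 6^{33} ≡ 6^{3} ≡ 6 mod 7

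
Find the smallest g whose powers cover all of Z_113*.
g = 3. Powers: [3, 9, 27, 81, 17, 51, 40, ...] generates all 112 non-zero residues.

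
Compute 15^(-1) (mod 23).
Since 23 is prime, by Fermat 15^(-1) ≡ 15^{21} ≡ 20 (mod 23). Verify: 15 × 20 = 300 ≡ 1 (mod 23)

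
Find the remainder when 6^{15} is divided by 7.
By Fermat: 6^{6} ≡ 1 (mod 7). 15 = 2×6 + 3. So 6^{15} ≡ 6^{3} ≡ 6 (mod 7)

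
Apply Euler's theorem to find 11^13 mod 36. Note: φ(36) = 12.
By Euler: 11^{12} ≡ 1 mod 36 since gcd(11, 36) = 1. 13 = 1×12 + 1. So 11^{13} ≡ 11^{1} ≡ 11 mod 36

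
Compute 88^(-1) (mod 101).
Since 101 is prime, by Fermat 88^(-1) ≡ 88^{99} ≡ 31 (mod 101). Verify: 88 × 31 = 2728 ≡ 1 (mod 101)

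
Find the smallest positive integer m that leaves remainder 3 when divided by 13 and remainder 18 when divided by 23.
M = 13 × 23 = 299. M₁ = 23, y₁ ≡ 4 mod 13. M₂ = 13, y₂ ≡ 16 mod 23. m = 3×23×4 + 18×13×16 ≡ 133 mod 299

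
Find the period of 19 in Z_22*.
Powers of 19 mod 22: 19^1≡19, 19^2≡9, 19^3≡17, 19^4≡15, 19^5≡21, 19^6≡3, 19^7≡13, 19^8≡5, 19^9≡7, 19^10≡1. Order = 10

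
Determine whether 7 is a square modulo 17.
By Euler's criterion: 7^{8} ≡ 16 (mod 17). Since this equals -1 (≡ 16), 7 is not a QR.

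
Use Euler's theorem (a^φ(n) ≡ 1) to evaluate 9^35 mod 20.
By Euler: 9^{8} ≡ 1 (mod 20) since gcd(9, 20) = 1. 35 = 4×8 + 3. So 9^{35} ≡ 9^{3} ≡ 9 (mod 20)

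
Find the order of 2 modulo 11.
Powers of 2 mod 11: 2^1≡2, 2^2≡4, 2^3≡8, 2^4≡5, 2^5≡10, 2^6≡9, 2^7≡7, 2^8≡3, 2^9≡6, 2^10≡1. ord_11(2) = 10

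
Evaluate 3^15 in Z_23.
By repeated squaring (mod 23): 3^{1}≡3, 3^{2}≡9, 3^{4}≡12, 3^{8}≡6. Then 3^{15} = 3^{8+4+2+1} ≡ 6 × 12 × 9 × 3 ≡ 12 (mod 23)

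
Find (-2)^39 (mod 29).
Using Fermat: (-2)^{28} ≡ 1 (mod 29). 39 ≡ 11 (mod 28). So (-2)^{39} ≡ (-2)^{11} ≡ 11 (mod 29)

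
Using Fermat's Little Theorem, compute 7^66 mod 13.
By Fermat: 7^{12} ≡ 1 mod 13. 66 = 5×12 + 6. So 7^{66} ≡ 7^{6} ≡ 12 mod 13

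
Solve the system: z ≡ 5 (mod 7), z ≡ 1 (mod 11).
M = 7 × 11 = 77. M₁ = 11, y₁ ≡ 2 (mod 7). M₂ = 7, y₂ ≡ 8 (mod 11). z = 5×11×2 + 1×7×8 ≡ 12 (mod 77)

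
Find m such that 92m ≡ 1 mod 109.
Since 109 is prime, by Fermat 92^(-1) ≡ 92^{107} ≡ 32 mod 109. Verify: 92 × 32 = 2944 ≡ 1 mod 109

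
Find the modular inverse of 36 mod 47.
Since 47 is prime, by Fermat 36^(-1) ≡ 36^{45} ≡ 17 mod 47. Verify: 36 × 17 = 612 ≡ 1 mod 47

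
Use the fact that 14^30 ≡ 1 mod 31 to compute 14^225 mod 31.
By Fermat: 14^{30} ≡ 1 mod 31. 225 ≡ 15 mod 30. So 14^{225} ≡ 14^{15} ≡ 1 mod 31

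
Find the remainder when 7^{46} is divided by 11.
By Fermat: 7^{10} ≡ 1 mod 11. 46 = 4×10 + 6. So 7^{46} ≡ 7^{6} ≡ 4 mod 11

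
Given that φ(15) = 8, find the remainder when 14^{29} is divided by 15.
By Euler: 14^{8} ≡ 1 mod 15 since gcd(14, 15) = 1. 29 = 3×8 + 5. So 14^{29} ≡ 14^{5} ≡ 14 mod 15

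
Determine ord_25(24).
Powers of 24 mod 25: 24^1≡24, 24^2≡1. ord_25(24) = 2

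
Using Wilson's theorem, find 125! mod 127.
(126)! = (125)! × (126) ≡ -1 (mod 127). So (125)! ≡ -1 × (126)^(-1) ≡ (-1)×(-1) = 1 (mod 127)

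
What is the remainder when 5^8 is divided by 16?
By repeated squaring mod 16: 5^{1}≡5, 5^{2}≡9, 5^{4}≡1, 5^{8}≡1. So 5^{8} ≡ 1 mod 16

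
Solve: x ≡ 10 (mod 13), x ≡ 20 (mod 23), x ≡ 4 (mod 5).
M = 13 × 23 × 5 = 1495. M₁ = 115, y₁ ≡ 6 (mod 13). M₂ = 65, y₂ ≡ 17 (mod 23). M₃ = 299, y₃ ≡ 4 (mod 5). x = 10×115×6 + 20×65×17 + 4×299×4 ≡ 894 (mod 1495)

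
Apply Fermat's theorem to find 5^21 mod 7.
By Fermat: 5^{6} ≡ 1 mod 7. 21 = 3×6 + 3. So 5^{21} ≡ 5^{3} ≡ 6 mod 7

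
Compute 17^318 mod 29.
Using Fermat: 17^{28} ≡ 1 (mod 29). 318 ≡ 10 (mod 28). So 17^{318} ≡ 17^{10} ≡ 28 (mod 29)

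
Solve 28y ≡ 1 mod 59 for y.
Since 59 is prime, by Fermat 28^(-1) ≡ 28^{57} ≡ 19 mod 59. Verify: 28 × 19 = 532 ≡ 1 mod 59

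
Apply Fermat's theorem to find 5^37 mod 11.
By Fermat: 5^{10} ≡ 1 mod 11. 37 = 3×10 + 7. So 5^{37} ≡ 5^{7} ≡ 3 mod 11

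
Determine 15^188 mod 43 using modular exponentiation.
Using Fermat: 15^{42} ≡ 1 mod 43. 188 ≡ 20 mod 42. So 15^{188} ≡ 15^{20} ≡ 23 mod 43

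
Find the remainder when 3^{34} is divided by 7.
By Fermat: 3^{6} ≡ 1 mod 7. 34 = 5×6 + 4. So 3^{34} ≡ 3^{4} ≡ 4 mod 7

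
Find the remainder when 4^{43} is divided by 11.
By Fermat: 4^{10} ≡ 1 (mod 11). 43 = 4×10 + 3. So 4^{43} ≡ 4^{3} ≡ 9 (mod 11)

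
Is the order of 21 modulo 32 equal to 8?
Powers of 21 mod 32: 21^1≡21, 21^2≡25, 21^3≡13, 21^4≡17, 21^5≡5, 21^6≡9, 21^7≡29, 21^8≡1. First k with 21^k≡1 is k=8. Yes, ord_32(21) = 8.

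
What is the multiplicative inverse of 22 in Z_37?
Since 37 is prime, by Fermat 22^(-1) ≡ 22^{35} ≡ 32 mod 37. Verify: 22 × 32 = 704 ≡ 1 mod 37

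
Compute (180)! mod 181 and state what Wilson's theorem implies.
(180)! mod 181 = 180. Since this equals -1 (mod 181), Wilson confirms 181 is prime.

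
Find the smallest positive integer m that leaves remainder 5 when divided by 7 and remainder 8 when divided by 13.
M = 7 × 13 = 91. M₁ = 13, y₁ ≡ 6 (mod 7). M₂ = 7, y₂ ≡ 2 (mod 13). m = 5×13×6 + 8×7×2 ≡ 47 (mod 91)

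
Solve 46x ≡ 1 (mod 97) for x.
Since 97 is prime, by Fermat 46^(-1) ≡ 46^{95} ≡ 19 (mod 97). Verify: 46 × 19 = 874 ≡ 1 (mod 97)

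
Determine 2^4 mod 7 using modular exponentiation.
2^{4} = 16 ≡ 2 mod 7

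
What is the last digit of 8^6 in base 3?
Using Fermat: 8^{2} ≡ 1 mod 3. 6 ≡ 0 mod 2. So 8^{6} ≡ 8^{0} ≡ 1 mod 3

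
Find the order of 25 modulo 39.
Powers of 25 mod 39: 25^1≡25, 25^2≡1. ord_39(25) = 2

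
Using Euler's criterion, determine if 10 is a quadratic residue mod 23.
By Euler's criterion: 10^{11} ≡ 22 mod 23. Since this equals -1 (≡ 22), 10 is not a QR.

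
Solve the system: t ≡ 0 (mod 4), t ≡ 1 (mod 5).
M = 4 × 5 = 20. M₁ = 5, y₁ ≡ 1 (mod 4). M₂ = 4, y₂ ≡ 4 (mod 5). t = 0×5×1 + 1×4×4 ≡ 16 (mod 20)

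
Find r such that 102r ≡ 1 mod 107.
Since 107 is prime, by Fermat 102^(-1) ≡ 102^{105} ≡ 64 mod 107. Verify: 102 × 64 = 6528 ≡ 1 mod 107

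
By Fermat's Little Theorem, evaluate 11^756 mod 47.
By Fermat: 11^{46} ≡ 1 (mod 47). 756 ≡ 20 (mod 46). So 11^{756} ≡ 11^{20} ≡ 25 (mod 47)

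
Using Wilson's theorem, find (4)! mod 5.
By Wilson's theorem, (4)! ≡ -1 ≡ 4 mod 5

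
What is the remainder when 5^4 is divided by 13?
5^{4} = 625 ≡ 1 mod 13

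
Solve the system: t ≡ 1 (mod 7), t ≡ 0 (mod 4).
M = 7 × 4 = 28. M₁ = 4, y₁ ≡ 2 (mod 7). M₂ = 7, y₂ ≡ 3 (mod 4). t = 1×4×2 + 0×7×3 ≡ 8 (mod 28)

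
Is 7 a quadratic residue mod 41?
By Euler's criterion: 7^{20} ≡ 40 mod 41. Since this equals -1 (≡ 40), 7 is not a QR.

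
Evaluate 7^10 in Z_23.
By repeated squaring (mod 23): 7^{1}≡7, 7^{2}≡3, 7^{4}≡9, 7^{8}≡12. Then 7^{10} = 7^{8+2} ≡ 12 × 3 ≡ 13 (mod 23)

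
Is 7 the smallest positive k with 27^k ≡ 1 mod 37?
Powers of 27 mod 37: 27^1≡27, 27^2≡26, 27^3≡36, 27^4≡10, 27^5≡11, 27^6≡1. Already 27^6≡1, so the order is 6 < 7. No, the actual order is 6.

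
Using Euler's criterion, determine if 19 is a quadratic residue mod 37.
By Euler's criterion: 19^{18} ≡ 36 mod 37. Since this equals -1 (≡ 36), 19 is not a QR.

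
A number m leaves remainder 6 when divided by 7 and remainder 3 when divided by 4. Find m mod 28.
M = 7 × 4 = 28. M₁ = 4, y₁ ≡ 2 mod 7. M₂ = 7, y₂ ≡ 3 mod 4. m = 6×4×2 + 3×7×3 ≡ 27 mod 28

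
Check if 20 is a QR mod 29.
By Euler's criterion: 20^{14} ≡ 1 (mod 29). Since this equals 1, 20 is a QR.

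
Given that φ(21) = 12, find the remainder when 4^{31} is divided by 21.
By Euler: 4^{12} ≡ 1 (mod 21) since gcd(4, 21) = 1. 31 = 2×12 + 7. So 4^{31} ≡ 4^{7} ≡ 4 (mod 21)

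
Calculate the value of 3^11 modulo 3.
By repeated squaring (mod 3): 3^{1}≡0, 3^{2}≡0, 3^{4}≡0, 3^{8}≡0. Then 3^{11} = 3^{8+2+1} ≡ 0 × 0 × 0 ≡ 0 (mod 3)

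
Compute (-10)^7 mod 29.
By repeated squaring (mod 29): (-10)^{1}≡19, (-10)^{2}≡13, (-10)^{4}≡24. Then (-10)^{7} = (-10)^{4+2+1} ≡ 24 × 13 × 19 ≡ 12 (mod 29)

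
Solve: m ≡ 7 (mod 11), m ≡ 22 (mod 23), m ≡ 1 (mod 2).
M = 11 × 23 × 2 = 506. M₁ = 46, y₁ ≡ 6 (mod 11). M₂ = 22, y₂ ≡ 22 (mod 23). M₃ = 253, y₃ ≡ 1 (mod 2). m = 7×46×6 + 22×22×22 + 1×253×1 ≡ 183 (mod 506)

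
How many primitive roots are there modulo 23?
A prime p has φ(p-1) primitive roots; here φ(22) = 10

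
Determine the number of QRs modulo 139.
For prime 139, there are (p-1)/2 = (139-1)/2 = 69 quadratic residues (excluding 0).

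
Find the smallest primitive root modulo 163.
g = 2. Powers: [2, 4, 8, 16, 32, 64, 128, ...] generates all 162 non-zero residues.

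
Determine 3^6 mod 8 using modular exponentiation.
By repeated squaring mod 8: 3^{1}≡3, 3^{2}≡1, 3^{4}≡1. Then 3^{6} = 3^{4+2} ≡ 1 × 1 ≡ 1 mod 8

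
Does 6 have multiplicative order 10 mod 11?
Powers of 6 mod 11: 6^1≡6, 6^2≡3, 6^3≡7, 6^4≡9, 6^5≡10, 6^6≡5, 6^7≡8, 6^8≡4, 6^9≡2, 6^10≡1. First k with 6^k≡1 is k=10. Yes, ord_11(6) = 10.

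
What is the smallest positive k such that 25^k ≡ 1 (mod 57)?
Powers of 25 mod 57: 25^1≡25, 25^2≡55, 25^3≡7, 25^4≡4, 25^5≡43, 25^6≡49, 25^7≡28, 25^8≡16, 25^9≡1. So the order of 25 is 9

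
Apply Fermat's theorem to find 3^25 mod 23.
By Fermat: 3^{22} ≡ 1 mod 23. So 3^{25} = 3^{22} · 3^{3} ≡ 3^{3} ≡ 4 mod 23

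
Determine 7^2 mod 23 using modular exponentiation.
7^{2} = 49 ≡ 3 (mod 23)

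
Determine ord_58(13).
Powers of 13 mod 58: 13^1≡13, 13^2≡53, 13^3≡51, 13^4≡25, 13^5≡35, 13^6≡49, 13^7≡57, 13^8≡45, 13^9≡5, 13^10≡7, 13^11≡33, 13^12≡23, 13^13≡9, 13^14≡1. ord_58(13) = 14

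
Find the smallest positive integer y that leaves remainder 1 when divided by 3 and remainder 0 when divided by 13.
M = 3 × 13 = 39. M₁ = 13, y₁ ≡ 1 (mod 3). M₂ = 3, y₂ ≡ 9 (mod 13). y = 1×13×1 + 0×3×9 ≡ 13 (mod 39)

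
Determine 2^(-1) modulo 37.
Since 37 is prime, by Fermat 2^(-1) ≡ 2^{35} ≡ 19 (mod 37). Verify: 2 × 19 = 38 ≡ 1 (mod 37)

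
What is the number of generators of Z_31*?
Number of primitive roots mod 31 = φ(p-1) = φ(30) = 8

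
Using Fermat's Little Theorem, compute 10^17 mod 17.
By Fermat: 10^{16} ≡ 1 (mod 17). So 10^{17} = 10^{16} · 10^{1} ≡ 10^{1} ≡ 10 (mod 17)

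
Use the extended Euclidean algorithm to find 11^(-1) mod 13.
Extended GCD: 11(6) + 13(-5) = 1. So 11^(-1) ≡ 6 mod 13. Verify: 11 × 6 = 66 ≡ 1 mod 13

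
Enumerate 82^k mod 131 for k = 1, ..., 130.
82^1, 82^2, ..., 82^{130} mod 131: [82, 43, 120, 15, 51, 121, 97, 94, 110, 112, 14, 100, 78, 108, 79, 59, 122, 48, 6, 99, 127, 65, 90, 44, 71, 58, 40, 5, 17, 84, 76, 75, 124, 81, 92, 77, 26, 36, 70, 107, 128, 16, 2, 33, 86, 109, 30, 102, 111, 63, 57, 89, 93, 28, 69, 25, 85, 27, 118, 113, 96, 12, 67, 123, 130, 49, 88, 11, 116, 80, 10, 34, 37, 21, 19, 117, 31, 53, 23, 52, 72, 9, 83, 125, 32, 4, 66, 41, 87, 60, 73, 91, 126, 114, 47, 55, 56, 7, 50, 39, 54, 105, 95, 61, 24, 3, 115, 129, 98, 45, 22, 101, 29, 20, 68, 74, 42, 38, 103, 62, 106, 46, 104, 13, 18, 35, 119, 64, 8, 1]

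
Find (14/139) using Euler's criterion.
(14/139) = 14^{69} mod 139 = -1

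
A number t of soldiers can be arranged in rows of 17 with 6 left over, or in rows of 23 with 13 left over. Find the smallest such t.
M = 17 × 23 = 391. M₁ = 23, y₁ ≡ 3 (mod 17). M₂ = 17, y₂ ≡ 19 (mod 23). t = 6×23×3 + 13×17×19 ≡ 312 (mod 391)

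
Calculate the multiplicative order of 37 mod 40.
Powers of 37 mod 40: 37^1≡37, 37^2≡9, 37^3≡13, 37^4≡1. ord_40(37) = 4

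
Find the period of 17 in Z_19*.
Powers of 17 mod 19: 17^1≡17, 17^2≡4, 17^3≡11, 17^4≡16, 17^5≡6, 17^6≡7, 17^7≡5, 17^8≡9, 17^9≡1. So the order of 17 is 9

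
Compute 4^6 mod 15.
By repeated squaring mod 15: 4^{1}≡4, 4^{2}≡1, 4^{4}≡1. Then 4^{6} = 4^{4+2} ≡ 1 × 1 ≡ 1 mod 15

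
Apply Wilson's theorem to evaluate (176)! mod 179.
(178)! = (176)! × (177) × (178) ≡ -1 mod 179. So (176)! ≡ -1 × [(178)(177)]^(-1) ≡ 89 mod 179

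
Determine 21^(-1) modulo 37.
Since 37 is prime, by Fermat 21^(-1) ≡ 21^{35} ≡ 30 mod 37. Verify: 21 × 30 = 630 ≡ 1 mod 37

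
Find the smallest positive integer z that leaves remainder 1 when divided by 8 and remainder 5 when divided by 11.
M = 8 × 11 = 88. M₁ = 11, y₁ ≡ 3 mod 8. M₂ = 8, y₂ ≡ 7 mod 11. z = 1×11×3 + 5×8×7 ≡ 49 mod 88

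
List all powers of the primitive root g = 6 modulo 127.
6^1, 6^2, ..., 6^{126} mod 127: [6, 36, 89, 26, 29, 47, 28, 41, 119, 79, 93, 50, 46, 22, 5, 30, 53, 64, 3, 18, 108, 13, 78, 87, 14, 84, 123, 103, 110, 25, 23, 11, 66, 15, 90, 32, 65, 9, 54, 70, 39, 107, 7, 42, 125, 115, 55, 76, 75, 69, 33, 71, 45, 16, 96, 68, 27, 35, 83, 117, 67, 21, 126, 121, 91, 38, 101, 98, 80, 99, 86, 8, 48, 34, 77, 81, 105, 122, 97, 74, 63, 124, 109, 19, 114, 49, 40, 113, 43, 4, 24, 17, 102, 104, 116, 61, 112, 37, 95, 62, 118, 73, 57, 88, 20, 120, 85, 2, 12, 72, 51, 52, 58, 94, 56, 82, 111, 31, 59, 100, 92, 44, 10, 60, 106, 1]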